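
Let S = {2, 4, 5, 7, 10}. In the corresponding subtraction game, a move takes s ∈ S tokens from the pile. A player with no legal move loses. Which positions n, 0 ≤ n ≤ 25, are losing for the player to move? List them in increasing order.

0, 1, 9, 12, 15, 18, 21, 24

G(0) = 0
G(1) = mex{} = 0
G(2) = mex{0} = 1
G(3) = mex{0} = 1
G(4) = mex{1,0} = 2
G(5) = mex{1,0,0} = 2
G(6) = mex{2,1,0} = 3
G(7) = mex{2,1,1,0} = 3
G(8) = mex{3,2,1,0} = 4
G(9) = mex{3,2,2,1} = 0
G(10) = mex{4,3,2,1,0} = 5
G(11) = mex{0,3,3,2,0} = 1
G(12) = mex{5,4,3,2,1} = 0
G(13) = mex{1,0,4,3,1} = 2
G(14) = mex{0,5,0,3,2} = 1
G(15) = mex{2,1,5,4,2} = 0
G(16) = mex{1,0,1,0,3} = 2
G(17) = mex{0,2,0,5,3} = 1
G(18) = mex{2,1,2,1,4} = 0
G(19) = mex{1,0,1,0,0} = 2
G(20) = mex{0,2,0,2,5} = 1
G(21) = mex{2,1,2,1,1} = 0
G(22) = mex{1,0,1,0,0} = 2
G(23) = mex{0,2,0,2,2} = 1
G(24) = mex{2,1,2,1,1} = 0
G(25) = mex{1,0,1,0,0} = 2
P-positions are exactly the n with G(n) = 0.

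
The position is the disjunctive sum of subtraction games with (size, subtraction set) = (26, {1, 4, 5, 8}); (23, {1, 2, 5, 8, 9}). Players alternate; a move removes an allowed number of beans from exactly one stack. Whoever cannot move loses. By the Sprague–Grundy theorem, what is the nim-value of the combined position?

Stack A, S = {1, 4, 5, 8}:
n :  0  1  2  3  4  5  6  7  8  9 10 11 12 13 14 15 16 17 18 19 20 21 22 23 24 25 26
G :  0  1  0  1  2  3  2  3  4  0  1  0  1  2  3  2  3  4  0  1  0  1  2  3  2  3  4
G_A(26) = 4.
Stack B, S = {1, 2, 5, 8, 9}:
n :  0  1  2  3  4  5  6  7  8  9 10 11 12 13 14 15 16 17 18 19 20 21 22 23
G :  0  1  2  0  1  2  0  1  2  3  0  1  2  0  1  2  0  1  2  3  0  1  2  0
G_B(23) = 0.
Combined Grundy value = 4 ⊕ 0 = 4.

4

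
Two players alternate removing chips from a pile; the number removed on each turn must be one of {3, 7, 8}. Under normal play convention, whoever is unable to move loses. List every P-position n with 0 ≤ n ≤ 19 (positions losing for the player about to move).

n :  0  1  2  3  4  5  6  7  8  9 10 11 12 13 14 15 16 17 18 19
G :  0  0  0  1  1  1  0  2  2  1  3  0  0  2  1  1  0  0  2  1
P-positions are exactly the n with G(n) = 0.

0, 1, 2, 6, 11, 12, 16, 17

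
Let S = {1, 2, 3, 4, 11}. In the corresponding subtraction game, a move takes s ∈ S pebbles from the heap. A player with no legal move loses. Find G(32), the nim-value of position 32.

n :  0  1  2  3  4  5  6  7  8  9 10 11 12 13 14 15 16 17 18 19 20 21 22 23 24 25 26 27 28 29 30 31 32
G :  0  1  2  3  4  0  1  2  3  4  0  1  2  3  4  0  1  2  3  4  0  1  2  3  4  0  1  2  3  4  0  1  2

2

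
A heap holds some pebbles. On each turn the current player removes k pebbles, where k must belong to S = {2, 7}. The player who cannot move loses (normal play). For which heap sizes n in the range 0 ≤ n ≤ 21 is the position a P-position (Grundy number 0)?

n :  0  1  2  3  4  5  6  7  8  9 10 11 12 13 14 15 16 17 18 19 20 21
G :  0  0  1  1  0  0  1  1  2  0  0  1  1  0  0  1  1  2  0  0  1  1
P-positions are exactly the n with G(n) = 0.

0, 1, 4, 5, 9, 10, 13, 14, 18, 19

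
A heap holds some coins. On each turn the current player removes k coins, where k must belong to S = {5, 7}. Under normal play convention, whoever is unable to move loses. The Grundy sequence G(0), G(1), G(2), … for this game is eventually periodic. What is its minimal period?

12

G(0) = 0
G(1) = mex{} = 0
G(2) = mex{} = 0
G(3) = mex{} = 0
G(4) = mex{} = 0
G(5) = mex{0} = 1
G(6) = mex{0} = 1
G(7) = mex{0,0} = 1
G(8) = mex{0,0} = 1
G(9) = mex{0,0} = 1
G(10) = mex{1,0} = 2
G(11) = mex{1,0} = 2
G(12) = mex{1,1} = 0
G(13) = mex{1,1} = 0
G(14) = mex{1,1} = 0
G(15) = mex{2,1} = 0
G(16) = mex{2,1} = 0
G(17) = mex{0,2} = 1
G(18) = mex{0,2} = 1
G(19) = mex{0,0} = 1
G(20) = mex{0,0} = 1
G(21) = mex{0,0} = 1
G(22) = mex{1,0} = 2
G(23) = mex{1,0} = 2
G(24) = mex{1,1} = 0
G(25) = mex{1,1} = 0
G(n+12) = G(n) holds for n = 0,…,6 (a full window of length max(S) = 7), so the sequence is purely periodic with period 12.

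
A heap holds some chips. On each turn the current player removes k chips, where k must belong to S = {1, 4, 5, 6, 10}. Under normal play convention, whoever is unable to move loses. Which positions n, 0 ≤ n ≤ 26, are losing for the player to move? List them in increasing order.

0, 2, 9, 11, 18, 20

G(0) = 0
G(1) = mex{0} = 1
G(2) = mex{1} = 0
G(3) = mex{0} = 1
G(4) = mex{1,0} = 2
G(5) = mex{2,1,0} = 3
G(6) = mex{3,0,1,0} = 2
G(7) = mex{2,1,0,1} = 3
G(8) = mex{3,2,1,0} = 4
G(9) = mex{4,3,2,1} = 0
G(10) = mex{0,2,3,2,0} = 1
G(11) = mex{1,3,2,3,1} = 0
G(12) = mex{0,4,3,2,0} = 1
G(13) = mex{1,0,4,3,1} = 2
G(14) = mex{2,1,0,4,2} = 3
G(15) = mex{3,0,1,0,3} = 2
G(16) = mex{2,1,0,1,2} = 3
G(17) = mex{3,2,1,0,3} = 4
G(18) = mex{4,3,2,1,4} = 0
G(19) = mex{0,2,3,2,0} = 1
G(20) = mex{1,3,2,3,1} = 0
G(21) = mex{0,4,3,2,0} = 1
G(22) = mex{1,0,4,3,1} = 2
G(23) = mex{2,1,0,4,2} = 3
G(24) = mex{3,0,1,0,3} = 2
G(25) = mex{2,1,0,1,2} = 3
G(26) = mex{3,2,1,0,3} = 4
P-positions are exactly the n with G(n) = 0.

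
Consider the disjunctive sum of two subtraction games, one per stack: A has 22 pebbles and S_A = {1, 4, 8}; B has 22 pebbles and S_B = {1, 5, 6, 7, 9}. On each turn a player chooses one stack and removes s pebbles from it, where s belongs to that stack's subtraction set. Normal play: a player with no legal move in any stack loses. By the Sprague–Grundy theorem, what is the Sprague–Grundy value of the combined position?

1

Stack A, S = {1, 4, 8}:
n :  0  1  2  3  4  5  6  7  8  9 10 11 12 13 14 15 16 17 18 19 20 21 22
G :  0  1  0  1  2  0  1  0  1  2  3  2  0  1  0  1  2  0  1  0  1  2  3
G_A(22) = 3.
Stack B, S = {1, 5, 6, 7, 9}:
n :  0  1  2  3  4  5  6  7  8  9 10 11 12 13 14 15 16 17 18 19 20 21 22
G :  0  1  0  1  0  1  2  3  2  3  2  3  0  1  0  1  0  1  2  3  2  3  2
G_B(22) = 2.
Combined Grundy value = 3 ⊕ 2 = 1.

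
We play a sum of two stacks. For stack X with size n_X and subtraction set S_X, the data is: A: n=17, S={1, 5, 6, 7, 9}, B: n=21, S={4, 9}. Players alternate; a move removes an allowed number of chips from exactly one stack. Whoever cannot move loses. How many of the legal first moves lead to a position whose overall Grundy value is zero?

Stack A, S = {1, 5, 6, 7, 9}:
n :  0  1  2  3  4  5  6  7  8  9 10 11 12 13 14 15 16 17
G :  0  1  0  1  0  1  2  3  2  3  2  3  0  1  0  1  0  1
G_A(17) = 1.
Stack B, S = {4, 9}:
G(0) = 0
G(1) = mex{} = 0
G(2) = mex{} = 0
G(3) = mex{} = 0
G(4) = mex{0} = 1
G(5) = mex{0} = 1
G(6) = mex{0} = 1
G(7) = mex{0} = 1
G(8) = mex{1} = 0
G(9) = mex{1,0} = 2
G(10) = mex{1,0} = 2
G(11) = mex{1,0} = 2
G(12) = mex{0,0} = 1
G(13) = mex{2,1} = 0
G(14) = mex{2,1} = 0
G(15) = mex{2,1} = 0
G(16) = mex{1,1} = 0
G(17) = mex{0,0} = 1
G(18) = mex{0,2} = 1
G(19) = mex{0,2} = 1
G(20) = mex{0,2} = 1
G(21) = mex{1,1} = 0
G_B(21) = 0.
Combined Grundy value = 1 ⊕ 0 = 1.
A winning move leaves total XOR = 0, i.e. changes one component's Grundy value g to g ⊕ X where X is the current total.
Stack A: need g' = 1⊕1 = 0. Options: 17−1→G=0, 17−5→G=0, 17−6→G=3, 17−7→G=2, 17−9→G=2. Hits: 2.
Stack B: need g' = 0⊕1 = 1. Options: 21−4→G=1, 21−9→G=1. Hits: 2.

4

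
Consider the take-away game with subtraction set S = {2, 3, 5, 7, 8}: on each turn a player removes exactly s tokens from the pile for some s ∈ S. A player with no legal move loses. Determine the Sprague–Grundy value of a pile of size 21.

n :  0  1  2  3  4  5  6  7  8  9 10 11 12 13 14 15 16 17 18 19 20 21
G :  0  0  1  1  2  2  3  3  4  4  0  0  1  1  2  2  3  3  4  4  0  0

0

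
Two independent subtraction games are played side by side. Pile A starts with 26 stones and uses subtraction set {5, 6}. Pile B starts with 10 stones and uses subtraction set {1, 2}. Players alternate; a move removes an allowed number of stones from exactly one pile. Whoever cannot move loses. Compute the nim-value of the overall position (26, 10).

1

Pile A, S = {5, 6}:
G(0) = 0
G(1) = mex{} = 0
G(2) = mex{} = 0
G(3) = mex{} = 0
G(4) = mex{} = 0
G(5) = mex{0} = 1
G(6) = mex{0,0} = 1
G(7) = mex{0,0} = 1
G(8) = mex{0,0} = 1
G(9) = mex{0,0} = 1
G(10) = mex{1,0} = 2
G(11) = mex{1,1} = 0
G(12) = mex{1,1} = 0
G(13) = mex{1,1} = 0
G(14) = mex{1,1} = 0
G(15) = mex{2,1} = 0
G(16) = mex{0,2} = 1
G(17) = mex{0,0} = 1
G(18) = mex{0,0} = 1
G(19) = mex{0,0} = 1
G(20) = mex{0,0} = 1
G(21) = mex{1,0} = 2
G(22) = mex{1,1} = 0
G(23) = mex{1,1} = 0
G(24) = mex{1,1} = 0
G(25) = mex{1,1} = 0
G(26) = mex{2,1} = 0
G_A(26) = 0.
Pile B, S = {1, 2}:
G(0) = 0
G(1) = mex{0} = 1
G(2) = mex{1,0} = 2
G(3) = mex{2,1} = 0
G(4) = mex{0,2} = 1
G(5) = mex{1,0} = 2
G(6) = mex{2,1} = 0
G(7) = mex{0,2} = 1
G(8) = mex{1,0} = 2
G(9) = mex{2,1} = 0
G(10) = mex{0,2} = 1
G_B(10) = 1.
Combined Grundy value = 0 ⊕ 1 = 1.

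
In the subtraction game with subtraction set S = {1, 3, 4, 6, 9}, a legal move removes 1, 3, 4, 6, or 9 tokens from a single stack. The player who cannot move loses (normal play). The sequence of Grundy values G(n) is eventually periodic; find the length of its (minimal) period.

G(0) = 0
G(1) = mex{0} = 1
G(2) = mex{1} = 0
G(3) = mex{0,0} = 1
G(4) = mex{1,1,0} = 2
G(5) = mex{2,0,1} = 3
G(6) = mex{3,1,0,0} = 2
G(7) = mex{2,2,1,1} = 0
G(8) = mex{0,3,2,0} = 1
G(9) = mex{1,2,3,1,0} = 4
G(10) = mex{4,0,2,2,1} = 3
G(11) = mex{3,1,0,3,0} = 2
G(12) = mex{2,4,1,2,1} = 0
G(13) = mex{0,3,4,0,2} = 1
G(14) = mex{1,2,3,1,3} = 0
G(15) = mex{0,0,2,4,2} = 1
G(16) = mex{1,1,0,3,0} = 2
G(17) = mex{2,0,1,2,1} = 3
G(18) = mex{3,1,0,0,4} = 2
G(19) = mex{2,2,1,1,3} = 0
G(20) = mex{0,3,2,0,2} = 1
G(21) = mex{1,2,3,1,0} = 4
G(22) = mex{4,0,2,2,1} = 3
G(23) = mex{3,1,0,3,0} = 2
G(24) = mex{2,4,1,2,1} = 0
G(25) = mex{0,3,4,0,2} = 1
G(n+12) = G(n) holds for n = 0,…,8 (a full window of length max(S) = 9), so the sequence is purely periodic with period 12.

12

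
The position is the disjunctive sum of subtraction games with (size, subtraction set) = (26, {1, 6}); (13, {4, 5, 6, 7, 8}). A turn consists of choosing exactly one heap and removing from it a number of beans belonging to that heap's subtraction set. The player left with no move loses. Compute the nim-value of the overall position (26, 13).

1

Heap A, S = {1, 6}:
G(0) = 0
G(1) = mex{0} = 1
G(2) = mex{1} = 0
G(3) = mex{0} = 1
G(4) = mex{1} = 0
G(5) = mex{0} = 1
G(6) = mex{1,0} = 2
G(7) = mex{2,1} = 0
G(8) = mex{0,0} = 1
G(9) = mex{1,1} = 0
G(10) = mex{0,0} = 1
G(11) = mex{1,1} = 0
G(12) = mex{0,2} = 1
G(13) = mex{1,0} = 2
G(14) = mex{2,1} = 0
G(15) = mex{0,0} = 1
G(16) = mex{1,1} = 0
G(17) = mex{0,0} = 1
G(18) = mex{1,1} = 0
G(19) = mex{0,2} = 1
G(20) = mex{1,0} = 2
G(21) = mex{2,1} = 0
G(22) = mex{0,0} = 1
G(23) = mex{1,1} = 0
G(24) = mex{0,0} = 1
G(25) = mex{1,1} = 0
G(26) = mex{0,2} = 1
G_A(26) = 1.
Heap B, S = {4, 5, 6, 7, 8}:
G(0) = 0
G(1) = mex{} = 0
G(2) = mex{} = 0
G(3) = mex{} = 0
G(4) = mex{0} = 1
G(5) = mex{0,0} = 1
G(6) = mex{0,0,0} = 1
G(7) = mex{0,0,0,0} = 1
G(8) = mex{1,0,0,0,0} = 2
G(9) = mex{1,1,0,0,0} = 2
G(10) = mex{1,1,1,0,0} = 2
G(11) = mex{1,1,1,1,0} = 2
G(12) = mex{2,1,1,1,1} = 0
G(13) = mex{2,2,1,1,1} = 0
G_B(13) = 0.
Combined Grundy value = 1 ⊕ 0 = 1.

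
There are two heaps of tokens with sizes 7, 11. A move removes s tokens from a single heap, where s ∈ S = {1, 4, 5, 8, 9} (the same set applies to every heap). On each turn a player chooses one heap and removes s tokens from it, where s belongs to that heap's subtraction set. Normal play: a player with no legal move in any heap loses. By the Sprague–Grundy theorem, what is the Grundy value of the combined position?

All heaps use S = {1, 4, 5, 8, 9}:
G(0) = 0
G(1) = mex{0} = 1
G(2) = mex{1} = 0
G(3) = mex{0} = 1
G(4) = mex{1,0} = 2
G(5) = mex{2,1,0} = 3
G(6) = mex{3,0,1} = 2
G(7) = mex{2,1,0} = 3
G(8) = mex{3,2,1,0} = 4
G(9) = mex{4,3,2,1,0} = 5
G(10) = mex{5,2,3,0,1} = 4
G(11) = mex{4,3,2,1,0} = 5
Heap A: G(7) = 3.
Heap B: G(11) = 5.
Combined Grundy value = 3 ⊕ 5 = 6.

6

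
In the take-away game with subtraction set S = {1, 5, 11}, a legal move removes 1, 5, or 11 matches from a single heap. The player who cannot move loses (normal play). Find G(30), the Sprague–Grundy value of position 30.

0

G(0) = 0
G(1) = mex{0} = 1
G(2) = mex{1} = 0
G(3) = mex{0} = 1
G(4) = mex{1} = 0
G(5) = mex{0,0} = 1
G(6) = mex{1,1} = 0
G(7) = mex{0,0} = 1
G(8) = mex{1,1} = 0
G(9) = mex{0,0} = 1
G(10) = mex{1,1} = 0
G(11) = mex{0,0,0} = 1
G(12) = mex{1,1,1} = 0
G(13) = mex{0,0,0} = 1
G(14) = mex{1,1,1} = 0
G(15) = mex{0,0,0} = 1
G(16) = mex{1,1,1} = 0
G(17) = mex{0,0,0} = 1
G(18) = mex{1,1,1} = 0
G(19) = mex{0,0,0} = 1
G(20) = mex{1,1,1} = 0
G(21) = mex{0,0,0} = 1
G(22) = mex{1,1,1} = 0
G(23) = mex{0,0,0} = 1
G(24) = mex{1,1,1} = 0
G(25) = mex{0,0,0} = 1
G(26) = mex{1,1,1} = 0
G(27) = mex{0,0,0} = 1
G(28) = mex{1,1,1} = 0
G(29) = mex{0,0,0} = 1
G(30) = mex{1,1,1} = 0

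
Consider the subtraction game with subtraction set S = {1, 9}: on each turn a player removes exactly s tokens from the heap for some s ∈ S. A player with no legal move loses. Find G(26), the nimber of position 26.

0

G(0) = 0
G(1) = mex{0} = 1
G(2) = mex{1} = 0
G(3) = mex{0} = 1
G(4) = mex{1} = 0
G(5) = mex{0} = 1
G(6) = mex{1} = 0
G(7) = mex{0} = 1
G(8) = mex{1} = 0
G(9) = mex{0,0} = 1
G(10) = mex{1,1} = 0
G(11) = mex{0,0} = 1
G(12) = mex{1,1} = 0
G(13) = mex{0,0} = 1
G(14) = mex{1,1} = 0
G(15) = mex{0,0} = 1
G(16) = mex{1,1} = 0
G(17) = mex{0,0} = 1
G(18) = mex{1,1} = 0
G(19) = mex{0,0} = 1
G(20) = mex{1,1} = 0
G(21) = mex{0,0} = 1
G(22) = mex{1,1} = 0
G(23) = mex{0,0} = 1
G(24) = mex{1,1} = 0
G(25) = mex{0,0} = 1
G(26) = mex{1,1} = 0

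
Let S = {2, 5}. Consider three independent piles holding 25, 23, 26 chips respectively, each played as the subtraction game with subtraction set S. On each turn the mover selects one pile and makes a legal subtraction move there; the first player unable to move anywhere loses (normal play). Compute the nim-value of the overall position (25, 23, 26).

All piles use S = {2, 5}:
n :  0  1  2  3  4  5  6  7  8  9 10 11 12 13 14 15 16 17 18 19 20 21 22 23 24 25 26
G :  0  0  1  1  0  2  1  0  0  1  1  0  2  1  0  0  1  1  0  2  1  0  0  1  1  0  2
Pile A: G(25) = 0.
Pile B: G(23) = 1.
Pile C: G(26) = 2.
Combined Grundy value = 0 ⊕ 1 ⊕ 2 = 3.

3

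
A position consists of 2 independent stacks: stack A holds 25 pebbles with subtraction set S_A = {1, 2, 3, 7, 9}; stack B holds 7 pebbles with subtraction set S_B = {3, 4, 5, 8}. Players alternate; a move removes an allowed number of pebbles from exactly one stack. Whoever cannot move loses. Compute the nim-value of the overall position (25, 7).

3

Stack A, S = {1, 2, 3, 7, 9}:
G(0) = 0
G(1) = mex{0} = 1
G(2) = mex{1,0} = 2
G(3) = mex{2,1,0} = 3
G(4) = mex{3,2,1} = 0
G(5) = mex{0,3,2} = 1
G(6) = mex{1,0,3} = 2
G(7) = mex{2,1,0,0} = 3
G(8) = mex{3,2,1,1} = 0
G(9) = mex{0,3,2,2,0} = 1
G(10) = mex{1,0,3,3,1} = 2
G(11) = mex{2,1,0,0,2} = 3
G(12) = mex{3,2,1,1,3} = 0
G(13) = mex{0,3,2,2,0} = 1
G(14) = mex{1,0,3,3,1} = 2
G(15) = mex{2,1,0,0,2} = 3
G(16) = mex{3,2,1,1,3} = 0
G(17) = mex{0,3,2,2,0} = 1
G(18) = mex{1,0,3,3,1} = 2
G(19) = mex{2,1,0,0,2} = 3
G(20) = mex{3,2,1,1,3} = 0
G(21) = mex{0,3,2,2,0} = 1
G(22) = mex{1,0,3,3,1} = 2
G(23) = mex{2,1,0,0,2} = 3
G(24) = mex{3,2,1,1,3} = 0
G(25) = mex{0,3,2,2,0} = 1
G_A(25) = 1.
Stack B, S = {3, 4, 5, 8}:
G(0) = 0
G(1) = mex{} = 0
G(2) = mex{} = 0
G(3) = mex{0} = 1
G(4) = mex{0,0} = 1
G(5) = mex{0,0,0} = 1
G(6) = mex{1,0,0} = 2
G(7) = mex{1,1,0} = 2
G_B(7) = 2.
Combined Grundy value = 1 ⊕ 2 = 3.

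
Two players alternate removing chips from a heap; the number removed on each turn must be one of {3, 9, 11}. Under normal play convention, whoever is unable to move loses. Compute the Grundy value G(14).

0

n :  0  1  2  3  4  5  6  7  8  9 10 11 12 13 14
G :  0  0  0  1  1  1  0  0  0  1  1  1  2  2  0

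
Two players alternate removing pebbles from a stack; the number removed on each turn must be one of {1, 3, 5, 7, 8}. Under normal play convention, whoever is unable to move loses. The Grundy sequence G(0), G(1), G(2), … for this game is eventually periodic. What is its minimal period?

n :  0  1  2  3  4  5  6  7  8  9 10 11 12 13 14 15 16 17 18 19 20 21 22 23 24 25 26 27 28 29 30 31
G :  0  1  0  1  0  1  0  1  2  3  2  3  2  3  2  0  1  0  1  0  1  0  1  2  3  2  3  2  3  2  0  1
G(n+15) = G(n) holds for n = 0,…,7 (a full window of length max(S) = 8), so the sequence is purely periodic with period 15.

15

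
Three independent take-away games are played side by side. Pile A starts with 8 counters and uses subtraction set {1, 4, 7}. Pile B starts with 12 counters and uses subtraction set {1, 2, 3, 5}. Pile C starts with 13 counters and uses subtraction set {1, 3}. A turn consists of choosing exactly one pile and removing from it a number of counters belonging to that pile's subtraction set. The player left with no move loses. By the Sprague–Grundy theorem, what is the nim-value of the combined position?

Pile A, S = {1, 4, 7}:
n : 0 1 2 3 4 5 6 7 8
G : 0 1 0 1 2 0 1 2 0
G_A(8) = 0.
Pile B, S = {1, 2, 3, 5}:
n :  0  1  2  3  4  5  6  7  8  9 10 11 12
G :  0  1  2  3  0  1  2  3  0  1  2  3  0
G_B(12) = 0.
Pile C, S = {1, 3}:
n :  0  1  2  3  4  5  6  7  8  9 10 11 12 13
G :  0  1  0  1  0  1  0  1  0  1  0  1  0  1
G_C(13) = 1.
Combined Grundy value = 0 ⊕ 0 ⊕ 1 = 1.

1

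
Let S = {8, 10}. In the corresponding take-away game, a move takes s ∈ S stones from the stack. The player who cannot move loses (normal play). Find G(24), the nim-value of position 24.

n :  0  1  2  3  4  5  6  7  8  9 10 11 12 13 14 15 16 17 18 19 20 21 22 23 24
G :  0  0  0  0  0  0  0  0  1  1  1  1  1  1  1  1  2  2  0  0  0  0  0  0  0

0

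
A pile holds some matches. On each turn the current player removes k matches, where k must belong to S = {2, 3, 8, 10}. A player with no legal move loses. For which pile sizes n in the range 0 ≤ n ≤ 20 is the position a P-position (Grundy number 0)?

G(0) = 0
G(1) = mex{} = 0
G(2) = mex{0} = 1
G(3) = mex{0,0} = 1
G(4) = mex{1,0} = 2
G(5) = mex{1,1} = 0
G(6) = mex{2,1} = 0
G(7) = mex{0,2} = 1
G(8) = mex{0,0,0} = 1
G(9) = mex{1,0,0} = 2
G(10) = mex{1,1,1,0} = 2
G(11) = mex{2,1,1,0} = 3
G(12) = mex{2,2,2,1} = 0
G(13) = mex{3,2,0,1} = 4
G(14) = mex{0,3,0,2} = 1
G(15) = mex{4,0,1,0} = 2
G(16) = mex{1,4,1,0} = 2
G(17) = mex{2,1,2,1} = 0
G(18) = mex{2,2,2,1} = 0
G(19) = mex{0,2,3,2} = 1
G(20) = mex{0,0,0,2} = 1
P-positions are exactly the n with G(n) = 0.

0, 1, 5, 6, 12, 17, 18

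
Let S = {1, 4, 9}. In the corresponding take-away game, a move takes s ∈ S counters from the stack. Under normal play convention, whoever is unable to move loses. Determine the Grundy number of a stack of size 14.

2

n :  0  1  2  3  4  5  6  7  8  9 10 11 12 13 14
G :  0  1  0  1  2  0  1  0  1  2  0  1  0  1  2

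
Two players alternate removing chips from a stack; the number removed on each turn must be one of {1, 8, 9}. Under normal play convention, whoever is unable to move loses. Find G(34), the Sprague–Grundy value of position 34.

G(0) = 0
G(1) = mex{0} = 1
G(2) = mex{1} = 0
G(3) = mex{0} = 1
G(4) = mex{1} = 0
G(5) = mex{0} = 1
G(6) = mex{1} = 0
G(7) = mex{0} = 1
G(8) = mex{1,0} = 2
G(9) = mex{2,1,0} = 3
G(10) = mex{3,0,1} = 2
G(11) = mex{2,1,0} = 3
G(12) = mex{3,0,1} = 2
G(13) = mex{2,1,0} = 3
G(14) = mex{3,0,1} = 2
G(15) = mex{2,1,0} = 3
G(16) = mex{3,2,1} = 0
G(17) = mex{0,3,2} = 1
G(18) = mex{1,2,3} = 0
G(19) = mex{0,3,2} = 1
G(20) = mex{1,2,3} = 0
G(21) = mex{0,3,2} = 1
G(22) = mex{1,2,3} = 0
G(23) = mex{0,3,2} = 1
G(24) = mex{1,0,3} = 2
G(25) = mex{2,1,0} = 3
G(26) = mex{3,0,1} = 2
G(27) = mex{2,1,0} = 3
G(28) = mex{3,0,1} = 2
G(29) = mex{2,1,0} = 3
G(30) = mex{3,0,1} = 2
G(31) = mex{2,1,0} = 3
G(32) = mex{3,2,1} = 0
G(33) = mex{0,3,2} = 1
G(34) = mex{1,2,3} = 0

0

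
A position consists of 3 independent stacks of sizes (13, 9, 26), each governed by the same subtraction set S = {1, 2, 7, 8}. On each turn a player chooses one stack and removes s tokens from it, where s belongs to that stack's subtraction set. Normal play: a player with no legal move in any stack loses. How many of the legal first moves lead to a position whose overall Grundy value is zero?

4

All stacks use S = {1, 2, 7, 8}:
n :  0  1  2  3  4  5  6  7  8  9 10 11 12 13 14 15 16 17 18 19 20 21 22 23 24 25 26
G :  0  1  2  0  1  2  0  1  2  0  1  2  0  1  2  0  1  2  0  1  2  0  1  2  0  1  2
Stack A: G(13) = 1.
Stack B: G(9) = 0.
Stack C: G(26) = 2.
Combined Grundy value = 1 ⊕ 0 ⊕ 2 = 3.
A winning move leaves total XOR = 0, i.e. changes one component's Grundy value g to g ⊕ X where X is the current total.
Stack A: need g' = 1⊕3 = 2. Options: 13−1→G=0, 13−2→G=2, 13−7→G=0, 13−8→G=2. Hits: 2.
Stack B: need g' = 0⊕3 = 3. Options: 9−1→G=2, 9−2→G=1, 9−7→G=2, 9−8→G=1. Hits: 0.
Stack C: need g' = 2⊕3 = 1. Options: 26−1→G=1, 26−2→G=0, 26−7→G=1, 26−8→G=0. Hits: 2.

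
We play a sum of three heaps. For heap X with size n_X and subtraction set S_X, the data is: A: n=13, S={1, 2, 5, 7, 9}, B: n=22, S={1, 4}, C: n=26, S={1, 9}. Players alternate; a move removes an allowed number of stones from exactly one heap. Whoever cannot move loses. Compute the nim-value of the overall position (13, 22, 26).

Heap A, S = {1, 2, 5, 7, 9}:
G(0) = 0
G(1) = mex{0} = 1
G(2) = mex{1,0} = 2
G(3) = mex{2,1} = 0
G(4) = mex{0,2} = 1
G(5) = mex{1,0,0} = 2
G(6) = mex{2,1,1} = 0
G(7) = mex{0,2,2,0} = 1
G(8) = mex{1,0,0,1} = 2
G(9) = mex{2,1,1,2,0} = 3
G(10) = mex{3,2,2,0,1} = 4
G(11) = mex{4,3,0,1,2} = 5
G(12) = mex{5,4,1,2,0} = 3
G(13) = mex{3,5,2,0,1} = 4
G_A(13) = 4.
Heap B, S = {1, 4}:
n :  0  1  2  3  4  5  6  7  8  9 10 11 12 13 14 15 16 17 18 19 20 21 22
G :  0  1  0  1  2  0  1  0  1  2  0  1  0  1  2  0  1  0  1  2  0  1  0
G_B(22) = 0.
Heap C, S = {1, 9}:
n :  0  1  2  3  4  5  6  7  8  9 10 11 12 13 14 15 16 17 18 19 20 21 22 23 24 25 26
G :  0  1  0  1  0  1  0  1  0  1  0  1  0  1  0  1  0  1  0  1  0  1  0  1  0  1  0
G_C(26) = 0.
Combined Grundy value = 4 ⊕ 0 ⊕ 0 = 4.

4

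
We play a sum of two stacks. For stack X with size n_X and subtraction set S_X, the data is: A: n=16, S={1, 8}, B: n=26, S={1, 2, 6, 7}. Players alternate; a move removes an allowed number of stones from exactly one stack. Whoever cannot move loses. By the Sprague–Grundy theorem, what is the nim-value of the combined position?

3

Stack A, S = {1, 8}:
G(0) = 0
G(1) = mex{0} = 1
G(2) = mex{1} = 0
G(3) = mex{0} = 1
G(4) = mex{1} = 0
G(5) = mex{0} = 1
G(6) = mex{1} = 0
G(7) = mex{0} = 1
G(8) = mex{1,0} = 2
G(9) = mex{2,1} = 0
G(10) = mex{0,0} = 1
G(11) = mex{1,1} = 0
G(12) = mex{0,0} = 1
G(13) = mex{1,1} = 0
G(14) = mex{0,0} = 1
G(15) = mex{1,1} = 0
G(16) = mex{0,2} = 1
G_A(16) = 1.
Stack B, S = {1, 2, 6, 7}:
n :  0  1  2  3  4  5  6  7  8  9 10 11 12 13 14 15 16 17 18 19 20 21 22 23 24 25 26
G :  0  1  2  0  1  2  3  4  0  1  2  0  1  2  3  4  0  1  2  0  1  2  3  4  0  1  2
G_B(26) = 2.
Combined Grundy value = 1 ⊕ 2 = 3.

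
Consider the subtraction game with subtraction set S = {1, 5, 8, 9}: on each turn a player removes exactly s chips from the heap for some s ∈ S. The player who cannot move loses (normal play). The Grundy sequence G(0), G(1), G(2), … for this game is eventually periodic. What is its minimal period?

16

G(0) = 0
G(1) = mex{0} = 1
G(2) = mex{1} = 0
G(3) = mex{0} = 1
G(4) = mex{1} = 0
G(5) = mex{0,0} = 1
G(6) = mex{1,1} = 0
G(7) = mex{0,0} = 1
G(8) = mex{1,1,0} = 2
G(9) = mex{2,0,1,0} = 3
G(10) = mex{3,1,0,1} = 2
G(11) = mex{2,0,1,0} = 3
G(12) = mex{3,1,0,1} = 2
G(13) = mex{2,2,1,0} = 3
G(14) = mex{3,3,0,1} = 2
G(15) = mex{2,2,1,0} = 3
G(16) = mex{3,3,2,1} = 0
G(17) = mex{0,2,3,2} = 1
G(18) = mex{1,3,2,3} = 0
G(19) = mex{0,2,3,2} = 1
G(20) = mex{1,3,2,3} = 0
G(21) = mex{0,0,3,2} = 1
G(22) = mex{1,1,2,3} = 0
G(23) = mex{0,0,3,2} = 1
G(24) = mex{1,1,0,3} = 2
G(25) = mex{2,0,1,0} = 3
G(26) = mex{3,1,0,1} = 2
G(27) = mex{2,0,1,0} = 3
G(28) = mex{3,1,0,1} = 2
G(29) = mex{2,2,1,0} = 3
G(30) = mex{3,3,0,1} = 2
G(31) = mex{2,2,1,0} = 3
G(32) = mex{3,3,2,1} = 0
G(33) = mex{0,2,3,2} = 1
G(n+16) = G(n) holds for n = 0,…,8 (a full window of length max(S) = 9), so the sequence is purely periodic with period 16.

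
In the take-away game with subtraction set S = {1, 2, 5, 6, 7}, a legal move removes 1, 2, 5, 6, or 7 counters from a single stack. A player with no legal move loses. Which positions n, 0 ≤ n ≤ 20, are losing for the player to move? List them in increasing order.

0, 3, 11, 14

n :  0  1  2  3  4  5  6  7  8  9 10 11 12 13 14 15 16 17 18 19 20
G :  0  1  2  0  1  2  3  4  5  3  4  0  1  2  0  1  2  3  4  5  3
P-positions are exactly the n with G(n) = 0.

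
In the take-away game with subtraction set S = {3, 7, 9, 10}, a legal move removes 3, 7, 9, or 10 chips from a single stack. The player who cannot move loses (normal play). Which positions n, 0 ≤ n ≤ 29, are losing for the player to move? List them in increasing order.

0, 1, 2, 6, 14, 18, 19, 20

n :  0  1  2  3  4  5  6  7  8  9 10 11 12 13 14 15 16 17 18 19 20 21 22 23 24 25 26 27 28 29
G :  0  0  0  1  1  1  0  2  2  1  3  3  2  2  0  3  3  1  0  0  0  1  1  1  2  2  2  3  3  3
P-positions are exactly the n with G(n) = 0.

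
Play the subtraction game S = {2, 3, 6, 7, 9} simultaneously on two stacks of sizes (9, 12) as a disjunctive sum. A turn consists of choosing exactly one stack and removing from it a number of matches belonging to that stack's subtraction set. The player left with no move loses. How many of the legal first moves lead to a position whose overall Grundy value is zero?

1

All stacks use S = {2, 3, 6, 7, 9}:
G(0) = 0
G(1) = mex{} = 0
G(2) = mex{0} = 1
G(3) = mex{0,0} = 1
G(4) = mex{1,0} = 2
G(5) = mex{1,1} = 0
G(6) = mex{2,1,0} = 3
G(7) = mex{0,2,0,0} = 1
G(8) = mex{3,0,1,0} = 2
G(9) = mex{1,3,1,1,0} = 2
G(10) = mex{2,1,2,1,0} = 3
G(11) = mex{2,2,0,2,1} = 3
G(12) = mex{3,2,3,0,1} = 4
Stack A: G(9) = 2.
Stack B: G(12) = 4.
Combined Grundy value = 2 ⊕ 4 = 6.
A winning move leaves total XOR = 0, i.e. changes one component's Grundy value g to g ⊕ X where X is the current total.
Stack A: need g' = 2⊕6 = 4. Options: 9−2→G=1, 9−3→G=3, 9−6→G=1, 9−7→G=1, 9−9→G=0. Hits: 0.
Stack B: need g' = 4⊕6 = 2. Options: 12−2→G=3, 12−3→G=2, 12−6→G=3, 12−7→G=0, 12−9→G=1. Hits: 1.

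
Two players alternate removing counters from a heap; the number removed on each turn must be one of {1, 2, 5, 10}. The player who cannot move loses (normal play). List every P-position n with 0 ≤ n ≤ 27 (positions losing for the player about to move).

G(0) = 0
G(1) = mex{0} = 1
G(2) = mex{1,0} = 2
G(3) = mex{2,1} = 0
G(4) = mex{0,2} = 1
G(5) = mex{1,0,0} = 2
G(6) = mex{2,1,1} = 0
G(7) = mex{0,2,2} = 1
G(8) = mex{1,0,0} = 2
G(9) = mex{2,1,1} = 0
G(10) = mex{0,2,2,0} = 1
G(11) = mex{1,0,0,1} = 2
G(12) = mex{2,1,1,2} = 0
G(13) = mex{0,2,2,0} = 1
G(14) = mex{1,0,0,1} = 2
G(15) = mex{2,1,1,2} = 0
G(16) = mex{0,2,2,0} = 1
G(17) = mex{1,0,0,1} = 2
G(18) = mex{2,1,1,2} = 0
G(19) = mex{0,2,2,0} = 1
G(20) = mex{1,0,0,1} = 2
G(21) = mex{2,1,1,2} = 0
G(22) = mex{0,2,2,0} = 1
G(23) = mex{1,0,0,1} = 2
G(24) = mex{2,1,1,2} = 0
G(25) = mex{0,2,2,0} = 1
G(26) = mex{1,0,0,1} = 2
G(27) = mex{2,1,1,2} = 0
P-positions are exactly the n with G(n) = 0.

0, 3, 6, 9, 12, 15, 18, 21, 24, 27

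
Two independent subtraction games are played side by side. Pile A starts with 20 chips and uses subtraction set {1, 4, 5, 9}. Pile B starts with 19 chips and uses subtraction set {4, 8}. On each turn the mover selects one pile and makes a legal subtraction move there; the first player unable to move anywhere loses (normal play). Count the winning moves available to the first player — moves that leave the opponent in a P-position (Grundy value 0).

3

Pile A, S = {1, 4, 5, 9}:
G(0) = 0
G(1) = mex{0} = 1
G(2) = mex{1} = 0
G(3) = mex{0} = 1
G(4) = mex{1,0} = 2
G(5) = mex{2,1,0} = 3
G(6) = mex{3,0,1} = 2
G(7) = mex{2,1,0} = 3
G(8) = mex{3,2,1} = 0
G(9) = mex{0,3,2,0} = 1
G(10) = mex{1,2,3,1} = 0
G(11) = mex{0,3,2,0} = 1
G(12) = mex{1,0,3,1} = 2
G(13) = mex{2,1,0,2} = 3
G(14) = mex{3,0,1,3} = 2
G(15) = mex{2,1,0,2} = 3
G(16) = mex{3,2,1,3} = 0
G(17) = mex{0,3,2,0} = 1
G(18) = mex{1,2,3,1} = 0
G(19) = mex{0,3,2,0} = 1
G(20) = mex{1,0,3,1} = 2
G_A(20) = 2.
Pile B, S = {4, 8}:
n :  0  1  2  3  4  5  6  7  8  9 10 11 12 13 14 15 16 17 18 19
G :  0  0  0  0  1  1  1  1  2  2  2  2  0  0  0  0  1  1  1  1
G_B(19) = 1.
Combined Grundy value = 2 ⊕ 1 = 3.
A winning move leaves total XOR = 0, i.e. changes one component's Grundy value g to g ⊕ X where X is the current total.
Pile A: need g' = 2⊕3 = 1. Options: 20−1→G=1, 20−4→G=0, 20−5→G=3, 20−9→G=1. Hits: 2.
Pile B: need g' = 1⊕3 = 2. Options: 19−4→G=0, 19−8→G=2. Hits: 1.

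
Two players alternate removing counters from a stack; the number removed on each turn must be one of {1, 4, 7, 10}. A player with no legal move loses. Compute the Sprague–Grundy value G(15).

2

n :  0  1  2  3  4  5  6  7  8  9 10 11 12 13 14 15
G :  0  1  0  1  2  0  1  2  0  1  2  0  1  0  1  2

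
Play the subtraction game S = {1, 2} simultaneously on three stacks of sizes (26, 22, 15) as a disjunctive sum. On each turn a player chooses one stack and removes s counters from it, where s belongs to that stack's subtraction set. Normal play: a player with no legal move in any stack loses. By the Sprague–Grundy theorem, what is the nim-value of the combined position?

All stacks use S = {1, 2}:
G(0) = 0
G(1) = mex{0} = 1
G(2) = mex{1,0} = 2
G(3) = mex{2,1} = 0
G(4) = mex{0,2} = 1
G(5) = mex{1,0} = 2
G(6) = mex{2,1} = 0
G(7) = mex{0,2} = 1
G(8) = mex{1,0} = 2
G(9) = mex{2,1} = 0
G(10) = mex{0,2} = 1
G(11) = mex{1,0} = 2
G(12) = mex{2,1} = 0
G(13) = mex{0,2} = 1
G(14) = mex{1,0} = 2
G(15) = mex{2,1} = 0
G(16) = mex{0,2} = 1
G(17) = mex{1,0} = 2
G(18) = mex{2,1} = 0
G(19) = mex{0,2} = 1
G(20) = mex{1,0} = 2
G(21) = mex{2,1} = 0
G(22) = mex{0,2} = 1
G(23) = mex{1,0} = 2
G(24) = mex{2,1} = 0
G(25) = mex{0,2} = 1
G(26) = mex{1,0} = 2
Stack A: G(26) = 2.
Stack B: G(22) = 1.
Stack C: G(15) = 0.
Combined Grundy value = 2 ⊕ 1 ⊕ 0 = 3.

3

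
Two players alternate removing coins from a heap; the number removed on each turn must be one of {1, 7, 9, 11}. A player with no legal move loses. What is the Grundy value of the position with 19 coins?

1

n :  0  1  2  3  4  5  6  7  8  9 10 11 12 13 14 15 16 17 18 19
G :  0  1  0  1  0  1  0  1  0  1  0  1  0  1  0  1  0  1  0  1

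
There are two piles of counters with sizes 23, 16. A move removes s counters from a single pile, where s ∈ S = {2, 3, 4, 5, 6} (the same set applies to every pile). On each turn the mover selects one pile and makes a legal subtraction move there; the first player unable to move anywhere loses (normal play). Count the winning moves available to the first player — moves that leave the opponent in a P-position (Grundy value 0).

2

All piles use S = {2, 3, 4, 5, 6}:
n :  0  1  2  3  4  5  6  7  8  9 10 11 12 13 14 15 16 17 18 19 20 21 22 23
G :  0  0  1  1  2  2  3  3  0  0  1  1  2  2  3  3  0  0  1  1  2  2  3  3
Pile A: G(23) = 3.
Pile B: G(16) = 0.
Combined Grundy value = 3 ⊕ 0 = 3.
A winning move leaves total XOR = 0, i.e. changes one component's Grundy value g to g ⊕ X where X is the current total.
Pile A: need g' = 3⊕3 = 0. Options: 23−2→G=2, 23−3→G=2, 23−4→G=1, 23−5→G=1, 23−6→G=0. Hits: 1.
Pile B: need g' = 0⊕3 = 3. Options: 16−2→G=3, 16−3→G=2, 16−4→G=2, 16−5→G=1, 16−6→G=1. Hits: 1.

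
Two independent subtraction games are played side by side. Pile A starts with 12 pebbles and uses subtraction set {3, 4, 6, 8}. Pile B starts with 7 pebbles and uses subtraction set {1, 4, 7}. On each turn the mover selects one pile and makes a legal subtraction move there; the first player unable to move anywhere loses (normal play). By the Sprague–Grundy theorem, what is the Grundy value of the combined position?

2

Pile A, S = {3, 4, 6, 8}:
G(0) = 0
G(1) = mex{} = 0
G(2) = mex{} = 0
G(3) = mex{0} = 1
G(4) = mex{0,0} = 1
G(5) = mex{0,0} = 1
G(6) = mex{1,0,0} = 2
G(7) = mex{1,1,0} = 2
G(8) = mex{1,1,0,0} = 2
G(9) = mex{2,1,1,0} = 3
G(10) = mex{2,2,1,0} = 3
G(11) = mex{2,2,1,1} = 0
G(12) = mex{3,2,2,1} = 0
G_A(12) = 0.
Pile B, S = {1, 4, 7}:
G(0) = 0
G(1) = mex{0} = 1
G(2) = mex{1} = 0
G(3) = mex{0} = 1
G(4) = mex{1,0} = 2
G(5) = mex{2,1} = 0
G(6) = mex{0,0} = 1
G(7) = mex{1,1,0} = 2
G_B(7) = 2.
Combined Grundy value = 0 ⊕ 2 = 2.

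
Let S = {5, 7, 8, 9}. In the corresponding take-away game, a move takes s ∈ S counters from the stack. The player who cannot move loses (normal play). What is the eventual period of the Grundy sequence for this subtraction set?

14

n :  0  1  2  3  4  5  6  7  8  9 10 11 12 13 14 15 16 17 18 19 20 21 22 23 24 25 26 27 28 29
G :  0  0  0  0  0  1  1  1  1  1  2  2  2  2  0  0  0  0  0  1  1  1  1  1  2  2  2  2  0  0
G(n+14) = G(n) holds for n = 0,…,8 (a full window of length max(S) = 9), so the sequence is purely periodic with period 14.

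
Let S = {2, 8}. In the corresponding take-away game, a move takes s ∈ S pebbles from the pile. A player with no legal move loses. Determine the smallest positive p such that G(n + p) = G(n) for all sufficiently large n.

n :  0  1  2  3  4  5  6  7  8  9 10 11 12 13 14 15 16 17 18 19 20 21
G :  0  0  1  1  0  0  1  1  2  2  0  0  1  1  0  0  1  1  2  2  0  0
G(n+10) = G(n) holds for n = 0,…,7 (a full window of length max(S) = 8), so the sequence is purely periodic with period 10.

10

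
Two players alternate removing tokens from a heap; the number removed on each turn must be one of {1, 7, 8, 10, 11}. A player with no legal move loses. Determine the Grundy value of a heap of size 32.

2

G(0) = 0
G(1) = mex{0} = 1
G(2) = mex{1} = 0
G(3) = mex{0} = 1
G(4) = mex{1} = 0
G(5) = mex{0} = 1
G(6) = mex{1} = 0
G(7) = mex{0,0} = 1
G(8) = mex{1,1,0} = 2
G(9) = mex{2,0,1} = 3
G(10) = mex{3,1,0,0} = 2
G(11) = mex{2,0,1,1,0} = 3
G(12) = mex{3,1,0,0,1} = 2
G(13) = mex{2,0,1,1,0} = 3
G(14) = mex{3,1,0,0,1} = 2
G(15) = mex{2,2,1,1,0} = 3
G(16) = mex{3,3,2,0,1} = 4
G(17) = mex{4,2,3,1,0} = 5
G(18) = mex{5,3,2,2,1} = 0
G(19) = mex{0,2,3,3,2} = 1
G(20) = mex{1,3,2,2,3} = 0
G(21) = mex{0,2,3,3,2} = 1
G(22) = mex{1,3,2,2,3} = 0
G(23) = mex{0,4,3,3,2} = 1
G(24) = mex{1,5,4,2,3} = 0
G(25) = mex{0,0,5,3,2} = 1
G(26) = mex{1,1,0,4,3} = 2
G(27) = mex{2,0,1,5,4} = 3
G(28) = mex{3,1,0,0,5} = 2
G(29) = mex{2,0,1,1,0} = 3
G(30) = mex{3,1,0,0,1} = 2
G(31) = mex{2,0,1,1,0} = 3
G(32) = mex{3,1,0,0,1} = 2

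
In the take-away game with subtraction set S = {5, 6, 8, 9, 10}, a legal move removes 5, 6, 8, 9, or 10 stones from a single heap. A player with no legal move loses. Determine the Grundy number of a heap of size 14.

2

n :  0  1  2  3  4  5  6  7  8  9 10 11 12 13 14
G :  0  0  0  0  0  1  1  1  1  1  2  2  2  2  2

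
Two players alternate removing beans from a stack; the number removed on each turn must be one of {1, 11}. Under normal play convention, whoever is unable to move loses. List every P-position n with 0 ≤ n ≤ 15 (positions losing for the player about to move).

0, 2, 4, 6, 8, 10, 12, 14

G(0) = 0
G(1) = mex{0} = 1
G(2) = mex{1} = 0
G(3) = mex{0} = 1
G(4) = mex{1} = 0
G(5) = mex{0} = 1
G(6) = mex{1} = 0
G(7) = mex{0} = 1
G(8) = mex{1} = 0
G(9) = mex{0} = 1
G(10) = mex{1} = 0
G(11) = mex{0,0} = 1
G(12) = mex{1,1} = 0
G(13) = mex{0,0} = 1
G(14) = mex{1,1} = 0
G(15) = mex{0,0} = 1
P-positions are exactly the n with G(n) = 0.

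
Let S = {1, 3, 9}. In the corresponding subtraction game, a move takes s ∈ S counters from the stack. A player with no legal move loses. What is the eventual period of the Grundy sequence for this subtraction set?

2

n :  0  1  2  3  4  5  6  7  8  9 10 11 12 13 14
G :  0  1  0  1  0  1  0  1  0  1  0  1  0  1  0
G(n+2) = G(n) holds for n = 0,…,8 (a full window of length max(S) = 9), so the sequence is purely periodic with period 2.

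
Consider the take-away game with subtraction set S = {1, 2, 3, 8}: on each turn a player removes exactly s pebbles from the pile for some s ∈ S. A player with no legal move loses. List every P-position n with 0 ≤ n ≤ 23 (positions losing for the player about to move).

0, 4, 9, 13, 18, 22

G(0) = 0
G(1) = mex{0} = 1
G(2) = mex{1,0} = 2
G(3) = mex{2,1,0} = 3
G(4) = mex{3,2,1} = 0
G(5) = mex{0,3,2} = 1
G(6) = mex{1,0,3} = 2
G(7) = mex{2,1,0} = 3
G(8) = mex{3,2,1,0} = 4
G(9) = mex{4,3,2,1} = 0
G(10) = mex{0,4,3,2} = 1
G(11) = mex{1,0,4,3} = 2
G(12) = mex{2,1,0,0} = 3
G(13) = mex{3,2,1,1} = 0
G(14) = mex{0,3,2,2} = 1
G(15) = mex{1,0,3,3} = 2
G(16) = mex{2,1,0,4} = 3
G(17) = mex{3,2,1,0} = 4
G(18) = mex{4,3,2,1} = 0
G(19) = mex{0,4,3,2} = 1
G(20) = mex{1,0,4,3} = 2
G(21) = mex{2,1,0,0} = 3
G(22) = mex{3,2,1,1} = 0
G(23) = mex{0,3,2,2} = 1
P-positions are exactly the n with G(n) = 0.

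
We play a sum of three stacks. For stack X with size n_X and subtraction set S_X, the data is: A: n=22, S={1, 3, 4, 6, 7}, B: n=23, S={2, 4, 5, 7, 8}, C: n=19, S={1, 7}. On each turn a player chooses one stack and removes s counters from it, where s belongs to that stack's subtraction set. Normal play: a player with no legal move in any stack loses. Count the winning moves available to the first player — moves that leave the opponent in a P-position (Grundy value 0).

0

Stack A, S = {1, 3, 4, 6, 7}:
G(0) = 0
G(1) = mex{0} = 1
G(2) = mex{1} = 0
G(3) = mex{0,0} = 1
G(4) = mex{1,1,0} = 2
G(5) = mex{2,0,1} = 3
G(6) = mex{3,1,0,0} = 2
G(7) = mex{2,2,1,1,0} = 3
G(8) = mex{3,3,2,0,1} = 4
G(9) = mex{4,2,3,1,0} = 5
G(10) = mex{5,3,2,2,1} = 0
G(11) = mex{0,4,3,3,2} = 1
G(12) = mex{1,5,4,2,3} = 0
G(13) = mex{0,0,5,3,2} = 1
G(14) = mex{1,1,0,4,3} = 2
G(15) = mex{2,0,1,5,4} = 3
G(16) = mex{3,1,0,0,5} = 2
G(17) = mex{2,2,1,1,0} = 3
G(18) = mex{3,3,2,0,1} = 4
G(19) = mex{4,2,3,1,0} = 5
G(20) = mex{5,3,2,2,1} = 0
G(21) = mex{0,4,3,3,2} = 1
G(22) = mex{1,5,4,2,3} = 0
G_A(22) = 0.
Stack B, S = {2, 4, 5, 7, 8}:
n :  0  1  2  3  4  5  6  7  8  9 10 11 12 13 14 15 16 17 18 19 20 21 22 23
G :  0  0  1  1  2  2  3  3  4  4  0  0  1  1  2  2  3  3  4  4  0  0  1  1
G_B(23) = 1.
Stack C, S = {1, 7}:
n :  0  1  2  3  4  5  6  7  8  9 10 11 12 13 14 15 16 17 18 19
G :  0  1  0  1  0  1  0  1  0  1  0  1  0  1  0  1  0  1  0  1
G_C(19) = 1.
Combined Grundy value = 0 ⊕ 1 ⊕ 1 = 0.
A winning move leaves total XOR = 0, i.e. changes one component's Grundy value g to g ⊕ X where X is the current total.
Stack A: target g' = 0⊕0 = 0, but every legal move changes the Grundy value (mex property), so 0 moves.
Stack B: target g' = 1⊕0 = 1, but every legal move changes the Grundy value (mex property), so 0 moves.
Stack C: target g' = 1⊕0 = 1, but every legal move changes the Grundy value (mex property), so 0 moves.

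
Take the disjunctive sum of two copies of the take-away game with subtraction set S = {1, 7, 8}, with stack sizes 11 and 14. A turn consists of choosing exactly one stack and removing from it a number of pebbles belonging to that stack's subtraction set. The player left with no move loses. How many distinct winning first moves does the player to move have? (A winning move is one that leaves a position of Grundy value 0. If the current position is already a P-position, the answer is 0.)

2

All stacks use S = {1, 7, 8}:
n :  0  1  2  3  4  5  6  7  8  9 10 11 12 13 14
G :  0  1  0  1  0  1  0  1  2  3  2  3  2  3  2
Stack A: G(11) = 3.
Stack B: G(14) = 2.
Combined Grundy value = 3 ⊕ 2 = 1.
A winning move leaves total XOR = 0, i.e. changes one component's Grundy value g to g ⊕ X where X is the current total.
Stack A: need g' = 3⊕1 = 2. Options: 11−1→G=2, 11−7→G=0, 11−8→G=1. Hits: 1.
Stack B: need g' = 2⊕1 = 3. Options: 14−1→G=3, 14−7→G=1, 14−8→G=0. Hits: 1.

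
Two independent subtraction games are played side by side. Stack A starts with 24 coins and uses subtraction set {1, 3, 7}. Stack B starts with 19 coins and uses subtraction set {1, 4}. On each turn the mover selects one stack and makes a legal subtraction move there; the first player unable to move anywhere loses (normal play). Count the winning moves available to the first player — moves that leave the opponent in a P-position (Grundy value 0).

Stack A, S = {1, 3, 7}:
G(0) = 0
G(1) = mex{0} = 1
G(2) = mex{1} = 0
G(3) = mex{0,0} = 1
G(4) = mex{1,1} = 0
G(5) = mex{0,0} = 1
G(6) = mex{1,1} = 0
G(7) = mex{0,0,0} = 1
G(8) = mex{1,1,1} = 0
G(9) = mex{0,0,0} = 1
G(10) = mex{1,1,1} = 0
G(11) = mex{0,0,0} = 1
G(12) = mex{1,1,1} = 0
G(13) = mex{0,0,0} = 1
G(14) = mex{1,1,1} = 0
G(15) = mex{0,0,0} = 1
G(16) = mex{1,1,1} = 0
G(17) = mex{0,0,0} = 1
G(18) = mex{1,1,1} = 0
G(19) = mex{0,0,0} = 1
G(20) = mex{1,1,1} = 0
G(21) = mex{0,0,0} = 1
G(22) = mex{1,1,1} = 0
G(23) = mex{0,0,0} = 1
G(24) = mex{1,1,1} = 0
G_A(24) = 0.
Stack B, S = {1, 4}:
n :  0  1  2  3  4  5  6  7  8  9 10 11 12 13 14 15 16 17 18 19
G :  0  1  0  1  2  0  1  0  1  2  0  1  0  1  2  0  1  0  1  2
G_B(19) = 2.
Combined Grundy value = 0 ⊕ 2 = 2.
A winning move leaves total XOR = 0, i.e. changes one component's Grundy value g to g ⊕ X where X is the current total.
Stack A: need g' = 0⊕2 = 2. Options: 24−1→G=1, 24−3→G=1, 24−7→G=1. Hits: 0.
Stack B: need g' = 2⊕2 = 0. Options: 19−1→G=1, 19−4→G=0. Hits: 1.

1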